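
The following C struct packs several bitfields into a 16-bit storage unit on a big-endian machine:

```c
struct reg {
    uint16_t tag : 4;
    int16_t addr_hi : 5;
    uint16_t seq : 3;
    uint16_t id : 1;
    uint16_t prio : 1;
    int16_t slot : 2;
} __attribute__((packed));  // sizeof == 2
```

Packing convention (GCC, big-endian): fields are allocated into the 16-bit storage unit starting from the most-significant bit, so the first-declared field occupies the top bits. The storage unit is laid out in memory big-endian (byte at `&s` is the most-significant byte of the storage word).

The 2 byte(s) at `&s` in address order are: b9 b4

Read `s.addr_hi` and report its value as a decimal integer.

[0]=0xb9 [1]=0xb4 (big-endian) → word 0xb9b4
tag [12+:4] = (word>>12) & 0xf = 11
addr_hi [7+:5] = (word>>7) & 0x1f = 19  ←
seq [4+:3] = (word>>4) & 0x7 = 3
id [3+:1] = (word>>3) & 0x1 = 0
prio [2+:1] = (word>>2) & 0x1 = 1
slot [0+:2] = (word>>0) & 0x3 = 0
addr_hi signed 5b, MSB=1: 19 - 32 = -13

-13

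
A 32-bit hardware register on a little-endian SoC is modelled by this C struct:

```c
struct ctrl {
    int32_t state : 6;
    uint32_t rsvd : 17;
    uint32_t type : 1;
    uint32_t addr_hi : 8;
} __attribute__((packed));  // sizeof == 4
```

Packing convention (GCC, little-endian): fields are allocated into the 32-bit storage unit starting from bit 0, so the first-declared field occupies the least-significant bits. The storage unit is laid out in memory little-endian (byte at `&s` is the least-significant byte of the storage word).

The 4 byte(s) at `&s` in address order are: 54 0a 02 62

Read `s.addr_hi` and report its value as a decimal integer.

98

[0]=0x54 [1]=0x0a [2]=0x02 [3]=0x62 (little-endian) → word 0x62020a54
state [0+:6] = (word>>0) & 0x3f = 20
rsvd [6+:17] = (word>>6) & 0x1ffff = 2089
type [23+:1] = (word>>23) & 0x1 = 0
addr_hi [24+:8] = (word>>24) & 0xff = 98  ←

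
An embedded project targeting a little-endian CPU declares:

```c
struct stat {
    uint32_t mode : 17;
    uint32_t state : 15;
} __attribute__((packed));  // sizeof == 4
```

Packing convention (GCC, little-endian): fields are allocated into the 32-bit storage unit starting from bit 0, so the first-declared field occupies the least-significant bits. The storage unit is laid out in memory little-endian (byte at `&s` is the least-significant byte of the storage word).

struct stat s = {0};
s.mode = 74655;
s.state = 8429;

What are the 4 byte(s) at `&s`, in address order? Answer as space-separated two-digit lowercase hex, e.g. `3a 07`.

mode:17 = 74655 → 0x1239f << 0 → word 0x0001239f
state:15 = 8429 → 0x20ed << 17 → word 0x41db239f
word = 0x41db239f → little-endian bytes:
  [0]=0x9f  [1]=0x23  [2]=0xdb  [3]=0x41

9f 23 db 41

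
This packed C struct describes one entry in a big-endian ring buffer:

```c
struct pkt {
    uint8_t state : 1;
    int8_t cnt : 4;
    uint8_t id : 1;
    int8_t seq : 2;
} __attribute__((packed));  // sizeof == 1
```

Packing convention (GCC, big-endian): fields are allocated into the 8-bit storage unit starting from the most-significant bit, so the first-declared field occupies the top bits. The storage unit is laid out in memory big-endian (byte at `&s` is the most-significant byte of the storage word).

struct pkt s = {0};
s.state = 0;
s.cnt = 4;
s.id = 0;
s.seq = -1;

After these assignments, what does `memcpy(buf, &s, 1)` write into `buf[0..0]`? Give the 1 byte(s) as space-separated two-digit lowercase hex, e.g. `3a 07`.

23

state:1 = 0 → 0x0 << 7 → word 0x00
cnt:4 = 4 → 0x4 << 3 → word 0x20
id:1 = 0 → 0x0 << 2 → word 0x20
seq:2 = -1 → 0x3 << 0 → word 0x23
word = 0x23 → big-endian bytes:
  [0]=0x23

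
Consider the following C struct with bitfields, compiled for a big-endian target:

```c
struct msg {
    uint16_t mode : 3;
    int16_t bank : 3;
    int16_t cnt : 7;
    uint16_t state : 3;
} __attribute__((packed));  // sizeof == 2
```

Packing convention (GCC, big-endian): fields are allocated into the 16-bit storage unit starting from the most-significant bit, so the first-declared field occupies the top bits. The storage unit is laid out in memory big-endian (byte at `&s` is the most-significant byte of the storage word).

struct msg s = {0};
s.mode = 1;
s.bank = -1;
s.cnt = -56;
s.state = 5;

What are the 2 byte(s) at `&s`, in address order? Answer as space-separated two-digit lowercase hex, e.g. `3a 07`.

3e 45

mode (3b) val=1 bits=0x1 at bit 13: 0x2000
bank (3b) val=-1 bits=0x7 at bit 10: 0x3c00
cnt (7b) val=-56 bits=0x48 at bit 3: 0x3e40
state (3b) val=5 bits=0x5 at bit 0: 0x3e45
word = 0x3e45 → big-endian bytes:
  [0]=0x3e  [1]=0x45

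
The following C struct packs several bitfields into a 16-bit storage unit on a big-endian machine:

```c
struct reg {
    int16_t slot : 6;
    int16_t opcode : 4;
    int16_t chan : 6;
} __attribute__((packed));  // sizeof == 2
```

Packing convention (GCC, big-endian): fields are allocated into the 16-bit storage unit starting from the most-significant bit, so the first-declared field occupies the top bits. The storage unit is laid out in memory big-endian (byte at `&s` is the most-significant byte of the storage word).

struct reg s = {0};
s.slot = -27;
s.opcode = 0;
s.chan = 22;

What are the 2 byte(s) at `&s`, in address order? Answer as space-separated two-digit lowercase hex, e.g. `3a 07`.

slot:6 = -27 → 0x25 << 10 → word 0x9400
opcode:4 = 0 → 0x0 << 6 → word 0x9400
chan:6 = 22 → 0x16 << 0 → word 0x9416
word = 0x9416 → big-endian bytes:
  [0]=0x94  [1]=0x16

94 16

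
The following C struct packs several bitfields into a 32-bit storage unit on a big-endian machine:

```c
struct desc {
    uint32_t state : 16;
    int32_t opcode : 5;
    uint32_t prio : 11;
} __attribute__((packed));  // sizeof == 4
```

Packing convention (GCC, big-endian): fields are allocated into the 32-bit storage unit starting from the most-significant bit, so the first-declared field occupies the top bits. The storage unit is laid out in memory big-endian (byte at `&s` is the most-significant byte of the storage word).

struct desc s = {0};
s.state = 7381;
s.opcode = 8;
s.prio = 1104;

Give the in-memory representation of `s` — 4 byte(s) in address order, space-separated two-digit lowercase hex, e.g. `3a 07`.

1c d5 44 50

[16+:16] state=7381 & 0xffff = 0x1cd5; word=0x1cd50000
[11+:5] opcode=8 & 0x1f = 0x8; word=0x1cd54000
[0+:11] prio=1104 & 0x7ff = 0x450; word=0x1cd54450
word = 0x1cd54450 → big-endian bytes:
  [0]=0x1c  [1]=0xd5  [2]=0x44  [3]=0x50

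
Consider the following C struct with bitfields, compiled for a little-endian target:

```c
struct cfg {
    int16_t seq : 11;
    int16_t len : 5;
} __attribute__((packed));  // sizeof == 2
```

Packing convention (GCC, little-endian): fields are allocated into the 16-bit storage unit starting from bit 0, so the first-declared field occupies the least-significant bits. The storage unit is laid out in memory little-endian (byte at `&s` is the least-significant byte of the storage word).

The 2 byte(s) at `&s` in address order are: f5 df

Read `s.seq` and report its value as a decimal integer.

[0]=0xf5 [1]=0xdf (little-endian) → word 0xdff5
seq [0+:11] = (word>>0) & 0x7ff = 2037  ←
len [11+:5] = (word>>11) & 0x1f = 27
seq signed 11b, MSB=1: 2037 - 2048 = -11

-11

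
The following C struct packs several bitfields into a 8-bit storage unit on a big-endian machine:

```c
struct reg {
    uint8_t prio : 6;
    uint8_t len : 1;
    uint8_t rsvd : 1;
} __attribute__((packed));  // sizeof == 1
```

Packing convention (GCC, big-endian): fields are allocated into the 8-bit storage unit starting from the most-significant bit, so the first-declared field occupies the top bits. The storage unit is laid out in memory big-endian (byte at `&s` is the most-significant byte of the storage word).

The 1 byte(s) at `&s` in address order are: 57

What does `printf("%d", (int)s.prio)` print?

[0]=0x57 (big-endian) → word 0x57
prio [2+:6] = (word>>2) & 0x3f = 21  ←
len [1+:1] = (word>>1) & 0x1 = 1
rsvd [0+:1] = (word>>0) & 0x1 = 1

21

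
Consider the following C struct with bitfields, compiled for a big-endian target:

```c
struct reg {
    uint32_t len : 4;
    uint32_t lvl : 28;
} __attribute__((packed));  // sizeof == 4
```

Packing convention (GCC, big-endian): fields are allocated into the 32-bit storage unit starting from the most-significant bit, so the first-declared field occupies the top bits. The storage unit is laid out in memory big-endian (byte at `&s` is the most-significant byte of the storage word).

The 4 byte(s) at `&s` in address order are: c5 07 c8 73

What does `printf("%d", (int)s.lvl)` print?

[0]=0xc5 [1]=0x07 [2]=0xc8 [3]=0x73 (big-endian) → word 0xc507c873
len [28+:4] = (word>>28) & 0xf = 12
lvl [0+:28] = (word>>0) & 0xfffffff = 84396147  ←

84396147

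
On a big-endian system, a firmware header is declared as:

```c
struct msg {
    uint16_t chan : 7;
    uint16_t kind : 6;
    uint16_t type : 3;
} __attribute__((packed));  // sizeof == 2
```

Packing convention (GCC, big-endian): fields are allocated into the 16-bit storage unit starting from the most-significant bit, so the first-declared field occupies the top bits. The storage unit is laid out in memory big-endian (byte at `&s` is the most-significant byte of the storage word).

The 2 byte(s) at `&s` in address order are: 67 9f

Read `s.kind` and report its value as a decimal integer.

51

[0]=0x67 [1]=0x9f (big-endian) → word 0x679f
chan:7 @ bit 9 → (0x679f>>9)&0x7f = 0x33
kind:6 @ bit 3 → (0x679f>>3)&0x3f = 0x33  ←
type:3 @ bit 0 → (0x679f>>0)&0x7 = 0x7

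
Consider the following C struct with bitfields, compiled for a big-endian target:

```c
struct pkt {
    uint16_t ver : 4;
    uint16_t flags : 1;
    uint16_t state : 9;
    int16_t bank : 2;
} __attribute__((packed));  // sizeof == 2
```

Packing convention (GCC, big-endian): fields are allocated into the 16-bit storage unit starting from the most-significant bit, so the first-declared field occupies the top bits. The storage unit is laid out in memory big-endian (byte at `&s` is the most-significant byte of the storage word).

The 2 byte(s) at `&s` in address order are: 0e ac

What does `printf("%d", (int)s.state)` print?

[0]=0x0e [1]=0xac (big-endian) → word 0x0eac
ver:4 @ bit 12 → (0x0eac>>12)&0xf = 0x0
flags:1 @ bit 11 → (0x0eac>>11)&0x1 = 0x1
state:9 @ bit 2 → (0x0eac>>2)&0x1ff = 0x1ab  ←
bank:2 @ bit 0 → (0x0eac>>0)&0x3 = 0x0

427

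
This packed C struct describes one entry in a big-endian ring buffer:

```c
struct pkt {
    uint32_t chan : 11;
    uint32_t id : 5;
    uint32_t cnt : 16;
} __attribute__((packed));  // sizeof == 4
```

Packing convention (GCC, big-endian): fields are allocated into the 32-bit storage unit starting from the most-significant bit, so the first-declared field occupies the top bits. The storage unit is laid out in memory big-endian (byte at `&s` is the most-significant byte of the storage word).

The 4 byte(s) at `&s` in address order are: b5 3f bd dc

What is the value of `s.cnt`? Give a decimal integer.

48604

[0]=0xb5 [1]=0x3f [2]=0xbd [3]=0xdc (big-endian) → word 0xb53fbddc
chan [21+:11] = (word>>21) & 0x7ff = 1449
id [16+:5] = (word>>16) & 0x1f = 31
cnt [0+:16] = (word>>0) & 0xffff = 48604  ←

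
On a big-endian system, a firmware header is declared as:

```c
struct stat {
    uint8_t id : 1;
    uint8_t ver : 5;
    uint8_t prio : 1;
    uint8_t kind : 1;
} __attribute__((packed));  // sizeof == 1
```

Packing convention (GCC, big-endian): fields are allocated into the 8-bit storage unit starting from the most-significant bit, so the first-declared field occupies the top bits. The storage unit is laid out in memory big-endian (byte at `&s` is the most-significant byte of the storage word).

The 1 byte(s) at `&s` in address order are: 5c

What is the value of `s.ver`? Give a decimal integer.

[0]=0x5c (big-endian) → word 0x5c
id:1 @ bit 7 → (0x5c>>7)&0x1 = 0x0
ver:5 @ bit 2 → (0x5c>>2)&0x1f = 0x17  ←
prio:1 @ bit 1 → (0x5c>>1)&0x1 = 0x0
kind:1 @ bit 0 → (0x5c>>0)&0x1 = 0x0

23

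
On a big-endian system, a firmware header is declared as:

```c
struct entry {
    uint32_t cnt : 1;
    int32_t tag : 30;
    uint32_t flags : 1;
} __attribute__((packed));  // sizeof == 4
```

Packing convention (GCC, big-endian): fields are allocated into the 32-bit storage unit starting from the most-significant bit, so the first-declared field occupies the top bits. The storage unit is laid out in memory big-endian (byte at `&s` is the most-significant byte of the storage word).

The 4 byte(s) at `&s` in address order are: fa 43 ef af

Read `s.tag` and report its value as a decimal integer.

-48105513

[0]=0xfa [1]=0x43 [2]=0xef [3]=0xaf (big-endian) → word 0xfa43efaf
cnt [31+:1] = (word>>31) & 0x1 = 1
tag [1+:30] = (word>>1) & 0x3fffffff = 1025636311  ←
flags [0+:1] = (word>>0) & 0x1 = 1
tag signed 30b, MSB=1: 1025636311 - 1073741824 = -48105513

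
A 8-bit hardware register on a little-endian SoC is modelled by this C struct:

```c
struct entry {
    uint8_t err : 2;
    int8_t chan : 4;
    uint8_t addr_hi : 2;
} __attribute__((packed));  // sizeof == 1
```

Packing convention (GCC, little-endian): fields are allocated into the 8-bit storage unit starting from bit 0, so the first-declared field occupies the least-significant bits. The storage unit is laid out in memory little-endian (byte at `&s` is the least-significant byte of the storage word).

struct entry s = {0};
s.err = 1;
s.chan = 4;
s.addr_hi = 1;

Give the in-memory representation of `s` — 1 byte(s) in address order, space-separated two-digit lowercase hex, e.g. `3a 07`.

err (2b) val=1 bits=0x1 at bit 0: 0x01
chan (4b) val=4 bits=0x4 at bit 2: 0x11
addr_hi (2b) val=1 bits=0x1 at bit 6: 0x51
word = 0x51 → little-endian bytes:
  [0]=0x51

51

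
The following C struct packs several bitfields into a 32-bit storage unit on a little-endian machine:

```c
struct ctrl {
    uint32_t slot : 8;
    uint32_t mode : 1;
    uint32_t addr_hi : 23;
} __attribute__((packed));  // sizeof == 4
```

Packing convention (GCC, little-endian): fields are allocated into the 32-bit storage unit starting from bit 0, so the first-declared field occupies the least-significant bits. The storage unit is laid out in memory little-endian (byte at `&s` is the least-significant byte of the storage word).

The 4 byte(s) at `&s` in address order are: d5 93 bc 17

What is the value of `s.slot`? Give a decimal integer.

213

[0]=0xd5 [1]=0x93 [2]=0xbc [3]=0x17 (little-endian) → word 0x17bc93d5
slot [0+:8] = (word>>0) & 0xff = 213  ←
mode [8+:1] = (word>>8) & 0x1 = 1
addr_hi [9+:23] = (word>>9) & 0x7fffff = 777801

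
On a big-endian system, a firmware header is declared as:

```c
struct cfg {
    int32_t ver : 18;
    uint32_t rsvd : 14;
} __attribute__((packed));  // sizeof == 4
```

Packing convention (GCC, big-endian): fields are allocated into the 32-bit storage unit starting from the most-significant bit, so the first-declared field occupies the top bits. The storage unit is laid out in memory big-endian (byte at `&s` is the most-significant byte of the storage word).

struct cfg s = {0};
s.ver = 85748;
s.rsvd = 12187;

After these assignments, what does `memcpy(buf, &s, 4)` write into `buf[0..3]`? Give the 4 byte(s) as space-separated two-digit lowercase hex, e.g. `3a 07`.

53 bd 2f 9b

ver (18b) val=85748 bits=0x14ef4 at bit 14: 0x53bd0000
rsvd (14b) val=12187 bits=0x2f9b at bit 0: 0x53bd2f9b
word = 0x53bd2f9b → big-endian bytes:
  [0]=0x53  [1]=0xbd  [2]=0x2f  [3]=0x9b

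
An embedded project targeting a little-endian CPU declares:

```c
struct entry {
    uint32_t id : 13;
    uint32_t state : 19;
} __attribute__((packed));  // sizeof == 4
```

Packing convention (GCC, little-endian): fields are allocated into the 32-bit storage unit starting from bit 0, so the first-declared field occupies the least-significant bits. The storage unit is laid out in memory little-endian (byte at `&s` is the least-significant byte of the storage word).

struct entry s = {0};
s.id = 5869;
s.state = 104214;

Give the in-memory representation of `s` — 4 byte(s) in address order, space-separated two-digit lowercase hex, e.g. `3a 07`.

id (13b) val=5869 bits=0x16ed at bit 0: 0x000016ed
state (19b) val=104214 bits=0x19716 at bit 13: 0x32e2d6ed
word = 0x32e2d6ed → little-endian bytes:
  [0]=0xed  [1]=0xd6  [2]=0xe2  [3]=0x32

ed d6 e2 32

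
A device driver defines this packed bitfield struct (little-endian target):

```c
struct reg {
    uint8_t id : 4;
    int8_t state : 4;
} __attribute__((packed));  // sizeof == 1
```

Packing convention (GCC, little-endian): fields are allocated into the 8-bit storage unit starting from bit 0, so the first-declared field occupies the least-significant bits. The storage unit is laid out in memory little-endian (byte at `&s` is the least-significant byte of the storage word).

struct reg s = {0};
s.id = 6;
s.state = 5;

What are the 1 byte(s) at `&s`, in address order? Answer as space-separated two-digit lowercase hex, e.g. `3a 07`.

id (4b) val=6 bits=0x6 at bit 0: 0x06
state (4b) val=5 bits=0x5 at bit 4: 0x56
word = 0x56 → little-endian bytes:
  [0]=0x56

56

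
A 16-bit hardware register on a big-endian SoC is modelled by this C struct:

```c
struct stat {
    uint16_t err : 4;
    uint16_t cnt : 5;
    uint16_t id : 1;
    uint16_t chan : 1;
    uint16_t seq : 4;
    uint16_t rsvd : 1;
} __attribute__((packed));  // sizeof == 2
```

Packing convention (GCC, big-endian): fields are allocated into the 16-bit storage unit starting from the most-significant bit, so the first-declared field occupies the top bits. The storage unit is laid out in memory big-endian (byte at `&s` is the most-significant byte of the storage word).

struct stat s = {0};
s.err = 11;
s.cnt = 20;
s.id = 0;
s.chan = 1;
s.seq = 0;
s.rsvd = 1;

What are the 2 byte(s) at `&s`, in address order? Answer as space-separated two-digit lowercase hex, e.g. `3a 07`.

ba 21

[12+:4] err=11 & 0xf = 0xb; word=0xb000
[7+:5] cnt=20 & 0x1f = 0x14; word=0xba00
[6+:1] id=0 & 0x1 = 0x0; word=0xba00
[5+:1] chan=1 & 0x1 = 0x1; word=0xba20
[1+:4] seq=0 & 0xf = 0x0; word=0xba20
[0+:1] rsvd=1 & 0x1 = 0x1; word=0xba21
word = 0xba21 → big-endian bytes:
  [0]=0xba  [1]=0x21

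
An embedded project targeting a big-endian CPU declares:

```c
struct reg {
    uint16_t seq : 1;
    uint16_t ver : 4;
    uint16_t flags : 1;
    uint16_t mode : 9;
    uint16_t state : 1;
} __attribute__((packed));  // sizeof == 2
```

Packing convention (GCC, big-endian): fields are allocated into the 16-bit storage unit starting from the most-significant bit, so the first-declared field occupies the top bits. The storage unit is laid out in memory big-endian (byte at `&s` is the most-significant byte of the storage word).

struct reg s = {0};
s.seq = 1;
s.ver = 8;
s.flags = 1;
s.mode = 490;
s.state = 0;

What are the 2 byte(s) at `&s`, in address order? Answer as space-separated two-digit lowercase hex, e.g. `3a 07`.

c7 d4

seq (1b) val=1 bits=0x1 at bit 15: 0x8000
ver (4b) val=8 bits=0x8 at bit 11: 0xc000
flags (1b) val=1 bits=0x1 at bit 10: 0xc400
mode (9b) val=490 bits=0x1ea at bit 1: 0xc7d4
state (1b) val=0 bits=0x0 at bit 0: 0xc7d4
word = 0xc7d4 → big-endian bytes:
  [0]=0xc7  [1]=0xd4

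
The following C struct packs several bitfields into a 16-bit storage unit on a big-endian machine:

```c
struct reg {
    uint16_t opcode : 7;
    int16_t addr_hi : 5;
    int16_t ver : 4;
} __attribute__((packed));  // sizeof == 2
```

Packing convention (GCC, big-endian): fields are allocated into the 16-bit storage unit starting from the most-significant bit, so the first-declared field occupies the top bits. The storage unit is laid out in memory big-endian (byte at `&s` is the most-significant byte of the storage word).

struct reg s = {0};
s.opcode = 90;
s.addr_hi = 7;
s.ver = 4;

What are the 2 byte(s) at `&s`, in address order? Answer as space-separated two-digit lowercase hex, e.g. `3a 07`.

[9+:7] opcode=90 & 0x7f = 0x5a; word=0xb400
[4+:5] addr_hi=7 & 0x1f = 0x7; word=0xb470
[0+:4] ver=4 & 0xf = 0x4; word=0xb474
word = 0xb474 → big-endian bytes:
  [0]=0xb4  [1]=0x74

b4 74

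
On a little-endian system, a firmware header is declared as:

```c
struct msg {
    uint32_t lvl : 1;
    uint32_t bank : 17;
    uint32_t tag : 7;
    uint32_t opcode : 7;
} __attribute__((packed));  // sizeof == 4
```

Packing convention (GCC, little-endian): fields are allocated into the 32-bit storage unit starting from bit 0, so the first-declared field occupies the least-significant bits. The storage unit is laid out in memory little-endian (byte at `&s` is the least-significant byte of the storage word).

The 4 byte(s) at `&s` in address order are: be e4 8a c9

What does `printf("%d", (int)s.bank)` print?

[0]=0xbe [1]=0xe4 [2]=0x8a [3]=0xc9 (little-endian) → word 0xc98ae4be
lvl [0+:1] = (word>>0) & 0x1 = 0
bank [1+:17] = (word>>1) & 0x1ffff = 94815  ←
tag [18+:7] = (word>>18) & 0x7f = 98
opcode [25+:7] = (word>>25) & 0x7f = 100

94815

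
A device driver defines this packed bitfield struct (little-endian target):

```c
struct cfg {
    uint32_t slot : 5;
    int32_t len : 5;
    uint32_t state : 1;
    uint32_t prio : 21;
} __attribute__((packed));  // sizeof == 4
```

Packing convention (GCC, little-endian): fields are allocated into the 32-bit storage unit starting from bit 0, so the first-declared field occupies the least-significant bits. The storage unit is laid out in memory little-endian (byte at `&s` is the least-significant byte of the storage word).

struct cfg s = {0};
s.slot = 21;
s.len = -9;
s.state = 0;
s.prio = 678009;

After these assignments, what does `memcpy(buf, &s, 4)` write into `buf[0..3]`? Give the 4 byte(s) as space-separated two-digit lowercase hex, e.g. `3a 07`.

f5 ca c3 52

slot (5b) val=21 bits=0x15 at bit 0: 0x00000015
len (5b) val=-9 bits=0x17 at bit 5: 0x000002f5
state (1b) val=0 bits=0x0 at bit 10: 0x000002f5
prio (21b) val=678009 bits=0xa5879 at bit 11: 0x52c3caf5
word = 0x52c3caf5 → little-endian bytes:
  [0]=0xf5  [1]=0xca  [2]=0xc3  [3]=0x52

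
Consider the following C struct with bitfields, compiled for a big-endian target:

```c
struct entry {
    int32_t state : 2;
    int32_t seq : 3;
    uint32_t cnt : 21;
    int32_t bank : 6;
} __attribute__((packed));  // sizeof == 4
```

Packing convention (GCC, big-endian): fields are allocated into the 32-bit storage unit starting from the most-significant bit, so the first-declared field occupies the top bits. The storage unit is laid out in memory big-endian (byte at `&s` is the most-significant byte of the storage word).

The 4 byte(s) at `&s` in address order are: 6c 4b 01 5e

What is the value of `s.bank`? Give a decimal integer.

30

[0]=0x6c [1]=0x4b [2]=0x01 [3]=0x5e (big-endian) → word 0x6c4b015e
state:2 @ bit 30 → (0x6c4b015e>>30)&0x3 = 0x1
seq:3 @ bit 27 → (0x6c4b015e>>27)&0x7 = 0x5
cnt:21 @ bit 6 → (0x6c4b015e>>6)&0x1fffff = 0x112c05
bank:6 @ bit 0 → (0x6c4b015e>>0)&0x3f = 0x1e  ←
bank signed 6b, MSB=0: value = 30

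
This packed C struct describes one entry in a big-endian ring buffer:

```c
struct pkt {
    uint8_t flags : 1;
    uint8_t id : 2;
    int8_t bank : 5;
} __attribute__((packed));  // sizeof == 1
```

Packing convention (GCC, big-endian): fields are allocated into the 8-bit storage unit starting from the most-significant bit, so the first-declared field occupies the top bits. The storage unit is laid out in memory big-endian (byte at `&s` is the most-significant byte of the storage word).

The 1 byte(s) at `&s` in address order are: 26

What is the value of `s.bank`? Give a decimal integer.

[0]=0x26 (big-endian) → word 0x26
flags [7+:1] = (word>>7) & 0x1 = 0
id [5+:2] = (word>>5) & 0x3 = 1
bank [0+:5] = (word>>0) & 0x1f = 6  ←
bank signed 5b, MSB=0: value = 6

6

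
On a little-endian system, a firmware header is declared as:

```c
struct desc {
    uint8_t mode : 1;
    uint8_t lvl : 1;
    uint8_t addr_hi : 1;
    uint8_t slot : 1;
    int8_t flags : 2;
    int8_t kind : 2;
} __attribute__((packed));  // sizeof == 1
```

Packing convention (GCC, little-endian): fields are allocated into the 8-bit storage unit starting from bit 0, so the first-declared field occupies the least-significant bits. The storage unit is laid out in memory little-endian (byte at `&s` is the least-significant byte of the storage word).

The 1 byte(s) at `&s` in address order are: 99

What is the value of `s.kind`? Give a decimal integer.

[0]=0x99 (little-endian) → word 0x99
mode [0+:1] = (word>>0) & 0x1 = 1
lvl [1+:1] = (word>>1) & 0x1 = 0
addr_hi [2+:1] = (word>>2) & 0x1 = 0
slot [3+:1] = (word>>3) & 0x1 = 1
flags [4+:2] = (word>>4) & 0x3 = 1
kind [6+:2] = (word>>6) & 0x3 = 2  ←
kind signed 2b, MSB=1: 2 - 4 = -2

-2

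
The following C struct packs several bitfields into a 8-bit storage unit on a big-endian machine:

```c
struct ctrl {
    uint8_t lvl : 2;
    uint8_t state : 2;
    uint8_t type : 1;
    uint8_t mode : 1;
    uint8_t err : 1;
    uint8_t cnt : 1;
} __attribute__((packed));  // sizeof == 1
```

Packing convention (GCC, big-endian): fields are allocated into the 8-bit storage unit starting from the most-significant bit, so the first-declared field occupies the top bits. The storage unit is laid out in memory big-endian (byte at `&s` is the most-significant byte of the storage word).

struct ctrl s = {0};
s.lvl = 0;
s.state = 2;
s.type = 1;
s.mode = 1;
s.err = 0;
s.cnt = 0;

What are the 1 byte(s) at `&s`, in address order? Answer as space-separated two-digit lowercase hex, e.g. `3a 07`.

lvl (2b) val=0 bits=0x0 at bit 6: 0x00
state (2b) val=2 bits=0x2 at bit 4: 0x20
type (1b) val=1 bits=0x1 at bit 3: 0x28
mode (1b) val=1 bits=0x1 at bit 2: 0x2c
err (1b) val=0 bits=0x0 at bit 1: 0x2c
cnt (1b) val=0 bits=0x0 at bit 0: 0x2c
word = 0x2c → big-endian bytes:
  [0]=0x2c

2c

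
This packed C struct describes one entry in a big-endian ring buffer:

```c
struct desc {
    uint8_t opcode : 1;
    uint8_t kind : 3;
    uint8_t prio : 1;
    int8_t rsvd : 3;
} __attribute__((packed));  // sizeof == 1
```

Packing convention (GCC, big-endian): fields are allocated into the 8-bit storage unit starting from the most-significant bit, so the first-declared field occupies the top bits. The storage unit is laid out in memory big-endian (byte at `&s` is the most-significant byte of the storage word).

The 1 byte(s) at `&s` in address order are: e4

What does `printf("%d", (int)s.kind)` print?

6

[0]=0xe4 (big-endian) → word 0xe4
opcode:1 @ bit 7 → (0xe4>>7)&0x1 = 0x1
kind:3 @ bit 4 → (0xe4>>4)&0x7 = 0x6  ←
prio:1 @ bit 3 → (0xe4>>3)&0x1 = 0x0
rsvd:3 @ bit 0 → (0xe4>>0)&0x7 = 0x4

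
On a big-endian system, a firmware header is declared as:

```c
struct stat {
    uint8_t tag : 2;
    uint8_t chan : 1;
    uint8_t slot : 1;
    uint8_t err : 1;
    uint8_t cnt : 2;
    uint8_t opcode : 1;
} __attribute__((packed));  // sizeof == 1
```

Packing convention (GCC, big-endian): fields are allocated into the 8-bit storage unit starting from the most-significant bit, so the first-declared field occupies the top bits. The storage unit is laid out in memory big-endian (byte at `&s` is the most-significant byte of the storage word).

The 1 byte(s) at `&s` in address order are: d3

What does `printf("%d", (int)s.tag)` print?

3

[0]=0xd3 (big-endian) → word 0xd3
tag:2 @ bit 6 → (0xd3>>6)&0x3 = 0x3  ←
chan:1 @ bit 5 → (0xd3>>5)&0x1 = 0x0
slot:1 @ bit 4 → (0xd3>>4)&0x1 = 0x1
err:1 @ bit 3 → (0xd3>>3)&0x1 = 0x0
cnt:2 @ bit 1 → (0xd3>>1)&0x3 = 0x1
opcode:1 @ bit 0 → (0xd3>>0)&0x1 = 0x1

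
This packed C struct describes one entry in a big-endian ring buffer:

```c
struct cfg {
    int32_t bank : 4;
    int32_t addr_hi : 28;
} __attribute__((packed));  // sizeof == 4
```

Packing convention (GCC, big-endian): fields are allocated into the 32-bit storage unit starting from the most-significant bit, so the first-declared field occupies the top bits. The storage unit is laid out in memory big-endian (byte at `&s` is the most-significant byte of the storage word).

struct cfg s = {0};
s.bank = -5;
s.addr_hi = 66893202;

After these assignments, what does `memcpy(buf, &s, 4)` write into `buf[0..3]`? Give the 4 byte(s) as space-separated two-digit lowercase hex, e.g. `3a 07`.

bank:4 = -5 → 0xb << 28 → word 0xb0000000
addr_hi:28 = 66893202 → 0x3fcb592 << 0 → word 0xb3fcb592
word = 0xb3fcb592 → big-endian bytes:
  [0]=0xb3  [1]=0xfc  [2]=0xb5  [3]=0x92

b3 fc b5 92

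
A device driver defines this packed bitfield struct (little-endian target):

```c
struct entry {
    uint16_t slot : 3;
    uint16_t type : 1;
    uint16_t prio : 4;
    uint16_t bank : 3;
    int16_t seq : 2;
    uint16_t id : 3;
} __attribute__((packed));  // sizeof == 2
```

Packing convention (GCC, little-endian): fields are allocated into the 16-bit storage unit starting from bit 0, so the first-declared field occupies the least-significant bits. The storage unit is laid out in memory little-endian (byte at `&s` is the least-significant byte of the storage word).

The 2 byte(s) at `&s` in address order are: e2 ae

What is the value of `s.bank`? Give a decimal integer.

6

[0]=0xe2 [1]=0xae (little-endian) → word 0xaee2
slot:3 @ bit 0 → (0xaee2>>0)&0x7 = 0x2
type:1 @ bit 3 → (0xaee2>>3)&0x1 = 0x0
prio:4 @ bit 4 → (0xaee2>>4)&0xf = 0xe
bank:3 @ bit 8 → (0xaee2>>8)&0x7 = 0x6  ←
seq:2 @ bit 11 → (0xaee2>>11)&0x3 = 0x1
id:3 @ bit 13 → (0xaee2>>13)&0x7 = 0x5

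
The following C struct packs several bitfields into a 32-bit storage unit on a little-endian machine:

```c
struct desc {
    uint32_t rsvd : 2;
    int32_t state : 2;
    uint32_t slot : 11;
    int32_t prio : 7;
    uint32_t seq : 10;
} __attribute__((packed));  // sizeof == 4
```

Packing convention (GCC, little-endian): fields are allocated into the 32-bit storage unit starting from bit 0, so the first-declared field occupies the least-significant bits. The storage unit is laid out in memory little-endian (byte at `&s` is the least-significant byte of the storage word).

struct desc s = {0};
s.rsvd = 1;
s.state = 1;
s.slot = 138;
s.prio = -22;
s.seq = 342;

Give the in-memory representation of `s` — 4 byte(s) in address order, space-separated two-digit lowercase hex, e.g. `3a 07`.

[0+:2] rsvd=1 & 0x3 = 0x1; word=0x00000001
[2+:2] state=1 & 0x3 = 0x1; word=0x00000005
[4+:11] slot=138 & 0x7ff = 0x8a; word=0x000008a5
[15+:7] prio=-22 & 0x7f = 0x6a; word=0x003508a5
[22+:10] seq=342 & 0x3ff = 0x156; word=0x55b508a5
word = 0x55b508a5 → little-endian bytes:
  [0]=0xa5  [1]=0x08  [2]=0xb5  [3]=0x55

a5 08 b5 55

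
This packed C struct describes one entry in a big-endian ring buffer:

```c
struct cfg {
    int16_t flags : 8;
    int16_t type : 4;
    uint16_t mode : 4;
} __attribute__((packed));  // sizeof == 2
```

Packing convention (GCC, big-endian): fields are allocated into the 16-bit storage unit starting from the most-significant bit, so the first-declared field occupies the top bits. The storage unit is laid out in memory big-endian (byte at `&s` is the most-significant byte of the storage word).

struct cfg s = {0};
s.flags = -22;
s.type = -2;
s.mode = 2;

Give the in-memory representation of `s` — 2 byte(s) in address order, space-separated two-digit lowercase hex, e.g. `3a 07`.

ea e2

flags (8b) val=-22 bits=0xea at bit 8: 0xea00
type (4b) val=-2 bits=0xe at bit 4: 0xeae0
mode (4b) val=2 bits=0x2 at bit 0: 0xeae2
word = 0xeae2 → big-endian bytes:
  [0]=0xea  [1]=0xe2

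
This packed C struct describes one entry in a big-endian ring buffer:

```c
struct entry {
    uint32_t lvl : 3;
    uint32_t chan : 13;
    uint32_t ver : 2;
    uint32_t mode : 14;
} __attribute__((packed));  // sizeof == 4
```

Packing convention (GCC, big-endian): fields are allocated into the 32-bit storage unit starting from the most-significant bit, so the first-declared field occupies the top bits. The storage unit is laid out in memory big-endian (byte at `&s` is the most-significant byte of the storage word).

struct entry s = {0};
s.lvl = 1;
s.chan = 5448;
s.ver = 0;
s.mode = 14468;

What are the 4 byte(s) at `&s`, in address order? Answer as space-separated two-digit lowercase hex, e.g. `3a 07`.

[29+:3] lvl=1 & 0x7 = 0x1; word=0x20000000
[16+:13] chan=5448 & 0x1fff = 0x1548; word=0x35480000
[14+:2] ver=0 & 0x3 = 0x0; word=0x35480000
[0+:14] mode=14468 & 0x3fff = 0x3884; word=0x35483884
word = 0x35483884 → big-endian bytes:
  [0]=0x35  [1]=0x48  [2]=0x38  [3]=0x84

35 48 38 84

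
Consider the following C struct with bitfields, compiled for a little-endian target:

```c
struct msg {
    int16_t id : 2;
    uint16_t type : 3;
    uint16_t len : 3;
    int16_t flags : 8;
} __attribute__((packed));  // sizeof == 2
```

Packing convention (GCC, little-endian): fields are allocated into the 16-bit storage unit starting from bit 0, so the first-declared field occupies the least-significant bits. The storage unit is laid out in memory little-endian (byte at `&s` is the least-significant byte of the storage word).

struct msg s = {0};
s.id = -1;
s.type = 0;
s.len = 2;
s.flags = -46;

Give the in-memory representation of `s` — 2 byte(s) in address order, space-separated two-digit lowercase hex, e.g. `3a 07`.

43 d2

[0+:2] id=-1 & 0x3 = 0x3; word=0x0003
[2+:3] type=0 & 0x7 = 0x0; word=0x0003
[5+:3] len=2 & 0x7 = 0x2; word=0x0043
[8+:8] flags=-46 & 0xff = 0xd2; word=0xd243
word = 0xd243 → little-endian bytes:
  [0]=0x43  [1]=0xd2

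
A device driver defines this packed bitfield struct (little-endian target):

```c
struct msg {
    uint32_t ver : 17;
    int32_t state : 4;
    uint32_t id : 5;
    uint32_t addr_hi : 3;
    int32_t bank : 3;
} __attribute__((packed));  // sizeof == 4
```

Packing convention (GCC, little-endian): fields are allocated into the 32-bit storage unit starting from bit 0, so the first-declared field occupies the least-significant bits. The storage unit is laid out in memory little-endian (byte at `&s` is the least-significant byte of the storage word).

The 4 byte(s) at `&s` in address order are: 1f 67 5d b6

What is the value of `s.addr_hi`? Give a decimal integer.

[0]=0x1f [1]=0x67 [2]=0x5d [3]=0xb6 (little-endian) → word 0xb65d671f
ver:17 @ bit 0 → (0xb65d671f>>0)&0x1ffff = 0x1671f
state:4 @ bit 17 → (0xb65d671f>>17)&0xf = 0xe
id:5 @ bit 21 → (0xb65d671f>>21)&0x1f = 0x12
addr_hi:3 @ bit 26 → (0xb65d671f>>26)&0x7 = 0x5  ←
bank:3 @ bit 29 → (0xb65d671f>>29)&0x7 = 0x5

5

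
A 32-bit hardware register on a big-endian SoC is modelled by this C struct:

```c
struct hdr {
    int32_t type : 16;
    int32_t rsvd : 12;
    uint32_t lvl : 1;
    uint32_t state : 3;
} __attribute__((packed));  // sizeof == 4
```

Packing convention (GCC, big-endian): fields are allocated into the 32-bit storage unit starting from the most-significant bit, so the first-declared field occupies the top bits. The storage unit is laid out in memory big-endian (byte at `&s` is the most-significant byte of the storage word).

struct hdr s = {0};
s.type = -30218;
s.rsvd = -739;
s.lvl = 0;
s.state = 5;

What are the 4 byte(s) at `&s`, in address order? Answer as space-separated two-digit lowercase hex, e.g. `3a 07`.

89 f6 d1 d5

type:16 = -30218 → 0x89f6 << 16 → word 0x89f60000
rsvd:12 = -739 → 0xd1d << 4 → word 0x89f6d1d0
lvl:1 = 0 → 0x0 << 3 → word 0x89f6d1d0
state:3 = 5 → 0x5 << 0 → word 0x89f6d1d5
word = 0x89f6d1d5 → big-endian bytes:
  [0]=0x89  [1]=0xf6  [2]=0xd1  [3]=0xd5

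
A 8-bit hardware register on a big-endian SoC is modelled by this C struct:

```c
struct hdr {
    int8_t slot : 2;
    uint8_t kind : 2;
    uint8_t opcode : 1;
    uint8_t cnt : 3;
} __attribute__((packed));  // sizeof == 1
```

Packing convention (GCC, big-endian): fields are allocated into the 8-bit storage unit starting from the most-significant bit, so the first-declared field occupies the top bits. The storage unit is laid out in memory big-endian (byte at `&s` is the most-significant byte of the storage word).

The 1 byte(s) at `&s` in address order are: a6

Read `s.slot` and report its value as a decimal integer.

[0]=0xa6 (big-endian) → word 0xa6
slot:2 @ bit 6 → (0xa6>>6)&0x3 = 0x2  ←
kind:2 @ bit 4 → (0xa6>>4)&0x3 = 0x2
opcode:1 @ bit 3 → (0xa6>>3)&0x1 = 0x0
cnt:3 @ bit 0 → (0xa6>>0)&0x7 = 0x6
slot signed 2b, MSB=1: 2 - 4 = -2

-2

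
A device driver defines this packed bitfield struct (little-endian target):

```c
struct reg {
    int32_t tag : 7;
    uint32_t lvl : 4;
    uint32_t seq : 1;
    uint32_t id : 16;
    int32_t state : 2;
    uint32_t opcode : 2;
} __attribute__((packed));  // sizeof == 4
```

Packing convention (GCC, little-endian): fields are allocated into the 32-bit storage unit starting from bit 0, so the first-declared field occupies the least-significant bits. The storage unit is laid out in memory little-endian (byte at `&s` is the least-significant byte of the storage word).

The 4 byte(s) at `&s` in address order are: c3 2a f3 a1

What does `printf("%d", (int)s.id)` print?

[0]=0xc3 [1]=0x2a [2]=0xf3 [3]=0xa1 (little-endian) → word 0xa1f32ac3
tag:7 @ bit 0 → (0xa1f32ac3>>0)&0x7f = 0x43
lvl:4 @ bit 7 → (0xa1f32ac3>>7)&0xf = 0x5
seq:1 @ bit 11 → (0xa1f32ac3>>11)&0x1 = 0x1
id:16 @ bit 12 → (0xa1f32ac3>>12)&0xffff = 0x1f32  ←
state:2 @ bit 28 → (0xa1f32ac3>>28)&0x3 = 0x2
opcode:2 @ bit 30 → (0xa1f32ac3>>30)&0x3 = 0x2

7986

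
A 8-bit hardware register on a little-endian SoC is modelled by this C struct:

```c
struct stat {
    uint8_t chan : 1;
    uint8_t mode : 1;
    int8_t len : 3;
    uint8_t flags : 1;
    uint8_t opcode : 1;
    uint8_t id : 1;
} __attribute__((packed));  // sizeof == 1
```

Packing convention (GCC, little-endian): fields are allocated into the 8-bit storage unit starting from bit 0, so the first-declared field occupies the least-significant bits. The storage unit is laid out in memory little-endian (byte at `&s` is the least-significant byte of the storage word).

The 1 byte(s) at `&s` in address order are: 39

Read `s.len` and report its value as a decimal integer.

[0]=0x39 (little-endian) → word 0x39
chan:1 @ bit 0 → (0x39>>0)&0x1 = 0x1
mode:1 @ bit 1 → (0x39>>1)&0x1 = 0x0
len:3 @ bit 2 → (0x39>>2)&0x7 = 0x6  ←
flags:1 @ bit 5 → (0x39>>5)&0x1 = 0x1
opcode:1 @ bit 6 → (0x39>>6)&0x1 = 0x0
id:1 @ bit 7 → (0x39>>7)&0x1 = 0x0
len signed 3b, MSB=1: 6 - 8 = -2

-2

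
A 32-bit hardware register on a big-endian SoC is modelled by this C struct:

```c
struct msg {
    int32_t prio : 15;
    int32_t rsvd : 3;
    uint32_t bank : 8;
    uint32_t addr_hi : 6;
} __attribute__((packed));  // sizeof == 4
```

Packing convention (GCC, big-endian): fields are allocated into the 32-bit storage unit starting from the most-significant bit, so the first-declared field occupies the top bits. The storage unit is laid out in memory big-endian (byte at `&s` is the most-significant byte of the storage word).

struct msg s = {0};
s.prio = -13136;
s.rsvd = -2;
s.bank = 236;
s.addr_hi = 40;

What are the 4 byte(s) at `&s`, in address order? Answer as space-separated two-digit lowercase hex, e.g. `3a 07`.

99 61 bb 28

[17+:15] prio=-13136 & 0x7fff = 0x4cb0; word=0x99600000
[14+:3] rsvd=-2 & 0x7 = 0x6; word=0x99618000
[6+:8] bank=236 & 0xff = 0xec; word=0x9961bb00
[0+:6] addr_hi=40 & 0x3f = 0x28; word=0x9961bb28
word = 0x9961bb28 → big-endian bytes:
  [0]=0x99  [1]=0x61  [2]=0xbb  [3]=0x28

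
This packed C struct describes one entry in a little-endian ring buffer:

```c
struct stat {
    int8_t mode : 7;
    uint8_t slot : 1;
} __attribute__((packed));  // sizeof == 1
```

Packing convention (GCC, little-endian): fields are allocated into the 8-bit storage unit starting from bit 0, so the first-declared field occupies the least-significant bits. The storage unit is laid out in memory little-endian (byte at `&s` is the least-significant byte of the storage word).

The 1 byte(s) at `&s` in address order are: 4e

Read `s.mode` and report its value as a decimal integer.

[0]=0x4e (little-endian) → word 0x4e
mode:7 @ bit 0 → (0x4e>>0)&0x7f = 0x4e  ←
slot:1 @ bit 7 → (0x4e>>7)&0x1 = 0x0
mode signed 7b, MSB=1: 78 - 128 = -50

-50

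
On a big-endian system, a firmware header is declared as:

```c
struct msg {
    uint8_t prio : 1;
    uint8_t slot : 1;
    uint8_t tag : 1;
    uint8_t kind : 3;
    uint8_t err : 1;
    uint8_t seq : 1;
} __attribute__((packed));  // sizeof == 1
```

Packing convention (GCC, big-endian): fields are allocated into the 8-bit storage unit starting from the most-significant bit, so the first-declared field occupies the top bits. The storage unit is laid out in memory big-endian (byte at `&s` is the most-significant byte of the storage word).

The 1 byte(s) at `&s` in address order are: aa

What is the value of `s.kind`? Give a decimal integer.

[0]=0xaa (big-endian) → word 0xaa
prio:1 @ bit 7 → (0xaa>>7)&0x1 = 0x1
slot:1 @ bit 6 → (0xaa>>6)&0x1 = 0x0
tag:1 @ bit 5 → (0xaa>>5)&0x1 = 0x1
kind:3 @ bit 2 → (0xaa>>2)&0x7 = 0x2  ←
err:1 @ bit 1 → (0xaa>>1)&0x1 = 0x1
seq:1 @ bit 0 → (0xaa>>0)&0x1 = 0x0

2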